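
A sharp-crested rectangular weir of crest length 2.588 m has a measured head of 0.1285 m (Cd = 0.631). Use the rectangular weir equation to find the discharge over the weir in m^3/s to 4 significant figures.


Approach: apply the rectangular weir equation, Q = (2/3)*Cd*L*sqrt(2g)*H^1.5.
Q = (2/3)*0.631*2.588*sqrt(2*9.81)*0.1285^1.5 = 0.2221 m^3/s
Therefore the discharge over the weir = 0.2221 m^3/s.


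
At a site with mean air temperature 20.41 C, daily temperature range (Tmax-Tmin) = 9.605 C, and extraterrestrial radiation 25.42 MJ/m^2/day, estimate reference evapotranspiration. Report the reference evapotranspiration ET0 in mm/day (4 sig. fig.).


Approach: apply the Hargreaves-Samani method, ET0 = 0.0023*(Tmean+17.8)*sqrt(Tmax-Tmin)*0.408*Ra.
ET0 = 0.0023*(20.41+17.8)*sqrt(9.605)*0.408*25.42 = 2.825 mm/day
Therefore the reference evapotranspiration ET0 = 2.825 mm/day.


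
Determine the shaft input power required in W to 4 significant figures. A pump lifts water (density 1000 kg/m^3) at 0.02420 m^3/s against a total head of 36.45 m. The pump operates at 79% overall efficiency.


Approach: apply hydraulic power then efficiency conversion, P = rho*g*Q*H; P_in = P/eta.
Step 1 — hydraulic power (P = rho*g*Q*H):
  P = 1000 * 9.81 * 0.02420 * 36.45 = 8653.30 W
Step 2 — input power: P_in = P/eta = 8653.30 / 0.79 = 10950 W
Therefore the shaft input power required = 10950 W.


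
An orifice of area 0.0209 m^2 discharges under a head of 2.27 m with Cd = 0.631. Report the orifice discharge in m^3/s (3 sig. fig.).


Approach: apply the orifice equation, Q = Cd*A*sqrt(2*g*h).
Q = 0.631 * 0.0209 * sqrt(2*9.81*2.27) = 0.0880 m^3/s
Therefore the orifice discharge = 0.0880 m^3/s.


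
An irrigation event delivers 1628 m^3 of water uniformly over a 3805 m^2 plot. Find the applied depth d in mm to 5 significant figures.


Approach: apply depth from volume over area, d = (V/A)*1000.
d = (1628 / 3805) * 1000 = 427.86 mm
Therefore the applied depth d = 427.86 mm.


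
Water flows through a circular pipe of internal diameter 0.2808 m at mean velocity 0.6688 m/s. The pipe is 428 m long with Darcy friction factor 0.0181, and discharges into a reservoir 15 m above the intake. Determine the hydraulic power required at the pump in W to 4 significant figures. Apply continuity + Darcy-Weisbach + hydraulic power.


Approach: apply continuity + Darcy-Weisbach + hydraulic power, Q = A*v; hf = f*(L/D)*(v^2/(2g)); H = static + hf; P = rho*g*Q*H.
Step 1 — flow rate (continuity, Q = A*v):
  A = pi*(0.2808/2)^2 = 0.0619276 m^2
  Q = 0.0619276 * 0.6688 = 0.0414172 m^3/s
Step 2 — friction head loss (Darcy-Weisbach):
  hf = 0.0181 * (428/0.2808) * (0.6688^2 / (2*9.81))
  hf = 0.628954 m
Step 3 — total head: H = 15 + 0.628954 = 15.6290 m
Step 4 — hydraulic power (P = rho*g*Q*H):
  P = 1000 * 9.81 * 0.0414172 * 15.6290 = 6350 W
Therefore the hydraulic power required at the pump = 6350 W.


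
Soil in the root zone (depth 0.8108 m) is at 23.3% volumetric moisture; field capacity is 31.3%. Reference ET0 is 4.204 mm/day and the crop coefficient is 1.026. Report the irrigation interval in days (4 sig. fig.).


Approach: apply soil-water budget scheduling, SMD = (FC-theta)/100*depth*1000; ETc = ET0*Kc; interval = SMD/ETc.
Step 1 — soil moisture deficit:
  SMD = (31.3 - 23.3)/100 * 0.8108 * 1000 = 64.8640 mm
Step 2 — daily crop ET (ETc = ET0*Kc):
  ETc = 4.204 * 1.026 = 4.31330 mm/day
Step 3 — irrigation interval (SMD/ETc):
  interval = 64.8640 / 4.31330 = 15.04 days
Therefore the irrigation interval = 15.04 days.


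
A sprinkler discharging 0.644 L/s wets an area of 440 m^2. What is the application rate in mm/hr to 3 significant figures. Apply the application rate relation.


Approach: apply the application rate relation, rate = (Q/A)*3600.
rate = (0.644 / 440) * 3600 = 5.27 mm/hr
Therefore the application rate = 5.27 mm/hr.


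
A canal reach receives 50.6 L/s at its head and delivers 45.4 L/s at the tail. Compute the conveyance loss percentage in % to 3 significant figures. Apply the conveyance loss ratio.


Approach: apply the conveyance loss ratio, loss% = ((Q_head - Q_tail)/Q_head)*100.
loss = ((50.6 - 45.4)/50.6)*100 = 10.3 %
Therefore the conveyance loss percentage = 10.3 %.


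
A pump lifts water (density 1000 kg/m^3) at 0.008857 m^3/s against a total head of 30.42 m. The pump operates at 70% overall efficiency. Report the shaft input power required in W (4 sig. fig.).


Approach: apply hydraulic power then efficiency conversion, P = rho*g*Q*H; P_in = P/eta.
Step 1 — hydraulic power (P = rho*g*Q*H):
  P = 1000 * 9.81 * 0.008857 * 30.42 = 2643.11 W
Step 2 — input power: P_in = P/eta = 2643.11 / 0.7 = 3776 W
Therefore the shaft input power required = 3776 W.


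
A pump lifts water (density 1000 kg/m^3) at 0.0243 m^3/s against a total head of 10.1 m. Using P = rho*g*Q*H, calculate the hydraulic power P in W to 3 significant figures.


P = 1000 * 9.81 * 0.0243 * 10.1 = 2410 W
Therefore the hydraulic power P = 2410 W.


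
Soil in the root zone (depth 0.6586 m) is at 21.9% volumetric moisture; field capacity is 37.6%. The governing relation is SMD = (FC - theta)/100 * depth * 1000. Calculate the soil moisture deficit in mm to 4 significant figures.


SMD = (37.6 - 21.9)/100 * 0.6586 * 1000 = 103.4 mm
Therefore the soil moisture deficit = 103.4 mm.


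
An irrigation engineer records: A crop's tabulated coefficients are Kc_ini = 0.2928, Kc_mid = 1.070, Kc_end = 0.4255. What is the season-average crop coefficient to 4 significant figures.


Approach: apply a simple seasonal average, Kc_avg = (Kc_ini + Kc_mid + Kc_end)/3.
Kc_avg = (0.2928 + 1.070 + 0.4255)/3 = 0.5961
Therefore the season-average crop coefficient = 0.5961.


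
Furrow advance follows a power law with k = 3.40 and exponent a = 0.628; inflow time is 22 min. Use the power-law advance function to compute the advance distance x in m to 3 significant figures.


Approach: apply the power-law advance function, x = k*t^a.
x = 3.40 * 22^0.628 = 23.7 m
Therefore the advance distance x = 23.7 m.


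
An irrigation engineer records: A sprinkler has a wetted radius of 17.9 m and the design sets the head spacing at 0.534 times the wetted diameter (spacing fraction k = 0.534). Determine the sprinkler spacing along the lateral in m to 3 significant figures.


Approach: apply the sprinkler spacing rule (spacing as a fraction of wetted diameter), S = k*(2*R).
S = 0.534 * (2 * 17.9) = 19.1 m
Therefore the sprinkler spacing along the lateral = 19.1 m.


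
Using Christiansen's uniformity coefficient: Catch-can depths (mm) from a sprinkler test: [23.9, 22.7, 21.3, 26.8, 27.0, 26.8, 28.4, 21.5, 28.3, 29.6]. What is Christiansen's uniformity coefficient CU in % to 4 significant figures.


Approach: apply Christiansen's uniformity coefficient, CU = (1 - mean_abs_deviation/mean)*100.
mean = 25.6300 mm
mean |d_i - mean| = 2.62400 mm
CU = (1 - 2.62400/25.6300)*100 = 89.76 %
Therefore Christiansen's uniformity coefficient CU = 89.76 %.


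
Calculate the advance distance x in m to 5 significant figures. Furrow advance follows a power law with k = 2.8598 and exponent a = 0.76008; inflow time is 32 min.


Approach: apply the power-law advance function, x = k*t^a.
x = 2.8598 * 32^0.76008 = 39.845 m
Therefore the advance distance x = 39.845 m.


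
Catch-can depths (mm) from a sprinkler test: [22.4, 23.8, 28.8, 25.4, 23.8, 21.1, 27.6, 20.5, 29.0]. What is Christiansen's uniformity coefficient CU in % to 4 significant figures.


Approach: apply Christiansen's uniformity coefficient, CU = (1 - mean_abs_deviation/mean)*100.
mean = 24.7111 mm
mean |d_i - mean| = 2.65679 mm
CU = (1 - 2.65679/24.7111)*100 = 89.25 %
Therefore Christiansen's uniformity coefficient CU = 89.25 %.


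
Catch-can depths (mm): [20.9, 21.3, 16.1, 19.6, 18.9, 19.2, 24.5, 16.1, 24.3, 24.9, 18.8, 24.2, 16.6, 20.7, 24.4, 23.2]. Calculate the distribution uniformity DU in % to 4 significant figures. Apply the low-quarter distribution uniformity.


Approach: apply the low-quarter distribution uniformity, DU = (mean of lowest quarter of readings / overall mean)*100.
sorted lowest 4 of 16: [16.1, 16.1, 16.6, 18.8] -> mean = 16.9000 mm
overall mean = 20.8562 mm
DU = (16.9000/20.8562)*100 = 81.03 %
Therefore the distribution uniformity DU = 81.03 %.


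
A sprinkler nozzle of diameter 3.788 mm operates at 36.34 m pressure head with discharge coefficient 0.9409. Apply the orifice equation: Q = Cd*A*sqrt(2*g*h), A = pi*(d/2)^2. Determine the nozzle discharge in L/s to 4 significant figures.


A = pi*(3.788e-3/2)^2 = 1.12696e-05 m^2
Q = 0.9409 * 1.12696e-05 * sqrt(2*9.81*36.34) * 1000 = 0.2831 L/s
Therefore the nozzle discharge = 0.2831 L/s.


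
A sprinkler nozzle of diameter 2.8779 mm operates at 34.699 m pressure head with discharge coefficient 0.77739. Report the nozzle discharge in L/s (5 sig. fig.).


Approach: apply the orifice equation, Q = Cd*A*sqrt(2*g*h), A = pi*(d/2)^2.
A = pi*(2.8779e-3/2)^2 = 6.504910e-06 m^2
Q = 0.77739 * 6.504910e-06 * sqrt(2*9.81*34.699) * 1000 = 0.13194 L/s
Therefore the nozzle discharge = 0.13194 L/s.


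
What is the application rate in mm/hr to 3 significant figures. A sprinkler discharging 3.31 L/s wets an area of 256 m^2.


Approach: apply the application rate relation, rate = (Q/A)*3600.
rate = (3.31 / 256) * 3600 = 46.5 mm/hr
Therefore the application rate = 46.5 mm/hr.


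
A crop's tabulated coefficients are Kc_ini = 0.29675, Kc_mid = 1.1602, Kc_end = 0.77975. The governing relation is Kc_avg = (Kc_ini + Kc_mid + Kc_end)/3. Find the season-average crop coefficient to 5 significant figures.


Kc_avg = (0.29675 + 1.1602 + 0.77975)/3 = 0.74557
Therefore the season-average crop coefficient = 0.74557.


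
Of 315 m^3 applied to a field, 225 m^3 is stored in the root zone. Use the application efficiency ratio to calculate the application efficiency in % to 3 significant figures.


Approach: apply the application efficiency ratio, Ea = (stored/applied)*100.
Ea = (225/315)*100 = 71.4 %
Therefore the application efficiency = 71.4 %.


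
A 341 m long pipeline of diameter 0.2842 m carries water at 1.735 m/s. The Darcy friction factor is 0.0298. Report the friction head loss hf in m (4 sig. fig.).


Approach: apply the Darcy-Weisbach equation, hf = f*(L/D)*(v^2/(2g)).
hf = 0.0298 * (341/0.2842) * (1.735^2 / (2*9.81))
hf = 5.486 m
Therefore the friction head loss hf = 5.486 m.


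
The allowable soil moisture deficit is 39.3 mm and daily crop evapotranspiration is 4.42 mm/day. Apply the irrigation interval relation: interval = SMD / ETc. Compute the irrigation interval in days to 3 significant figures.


interval = 39.3 / 4.42 = 8.89 days
Therefore the irrigation interval = 8.89 days.


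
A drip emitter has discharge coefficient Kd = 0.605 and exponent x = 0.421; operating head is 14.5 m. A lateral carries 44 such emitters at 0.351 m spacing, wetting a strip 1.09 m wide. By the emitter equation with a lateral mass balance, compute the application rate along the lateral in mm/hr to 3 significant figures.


Approach: apply the emitter equation with a lateral mass balance, q = Kd*h^x; Q = n*q; rate = Q/(n*spacing*width).
Step 1 — single emitter flow (q = Kd*h^x):
  q = 0.605 * 14.5^0.421 = 1.8651 L/hr
Step 2 — total lateral flow: Q = 44 * 1.8651 = 82.062 L/hr
Step 3 — wetted area: A = 44 * 0.351 * 1.09 = 16.834 m^2
Step 4 — application rate: Q/A = 82.062/16.834 = 4.87 mm/hr
Therefore the application rate along the lateral = 4.87 mm/hr.


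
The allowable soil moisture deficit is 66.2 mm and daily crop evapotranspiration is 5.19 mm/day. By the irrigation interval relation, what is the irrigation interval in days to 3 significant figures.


Approach: apply the irrigation interval relation, interval = SMD / ETc.
interval = 66.2 / 5.19 = 12.8 days
Therefore the irrigation interval = 12.8 days.


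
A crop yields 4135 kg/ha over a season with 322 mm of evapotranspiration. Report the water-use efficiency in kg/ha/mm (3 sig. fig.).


Approach: apply the water-use efficiency ratio, WUE = yield/ET.
WUE = 4135 / 322 = 12.8 kg/ha/mm
Therefore the water-use efficiency = 12.8 kg/ha/mm.


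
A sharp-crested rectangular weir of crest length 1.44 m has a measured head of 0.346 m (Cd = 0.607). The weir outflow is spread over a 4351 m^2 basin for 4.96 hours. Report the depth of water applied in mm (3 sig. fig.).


Approach: apply the rectangular weir equation with a volume-to-depth conversion, Q = (2/3)*Cd*L*sqrt(2g)*H^1.5; d = Q*t/A * 1000.
Step 1 — weir discharge:
  Q = (2/3)*0.607*1.44*sqrt(2*9.81)*0.346^1.5 = 0.52532 m^3/s
Step 2 — volume: V = 0.52532 * 4.96*3600 = 9380.1 m^3
Step 3 — depth: d = V/A * 1000 = 9380.1/4351 * 1000 = 2160 mm
Therefore the depth of water applied = 2160 mm.


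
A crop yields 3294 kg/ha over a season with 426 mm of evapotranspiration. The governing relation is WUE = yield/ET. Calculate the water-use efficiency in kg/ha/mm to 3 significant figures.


WUE = 3294 / 426 = 7.73 kg/ha/mm
Therefore the water-use efficiency = 7.73 kg/ha/mm.


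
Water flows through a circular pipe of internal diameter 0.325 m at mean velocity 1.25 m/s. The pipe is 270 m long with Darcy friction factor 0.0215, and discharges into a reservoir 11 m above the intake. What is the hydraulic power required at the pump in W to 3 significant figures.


Approach: apply continuity + Darcy-Weisbach + hydraulic power, Q = A*v; hf = f*(L/D)*(v^2/(2g)); H = static + hf; P = rho*g*Q*H.
Step 1 — flow rate (continuity, Q = A*v):
  A = pi*(0.325/2)^2 = 0.082958 m^2
  Q = 0.082958 * 1.25 = 0.10370 m^3/s
Step 2 — friction head loss (Darcy-Weisbach):
  hf = 0.0215 * (270/0.325) * (1.25^2 / (2*9.81))
  hf = 1.4225 m
Step 3 — total head: H = 11 + 1.4225 = 12.422 m
Step 4 — hydraulic power (P = rho*g*Q*H):
  P = 1000 * 9.81 * 0.10370 * 12.422 = 12600 W
Therefore the hydraulic power required at the pump = 12600 W.


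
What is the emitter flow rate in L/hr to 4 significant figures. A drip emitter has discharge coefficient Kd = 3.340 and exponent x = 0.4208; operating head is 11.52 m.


Approach: apply the emitter characteristic equation, q = Kd * h^x.
q = 3.340 * 11.52^0.4208 = 9.341 L/hr
Therefore the emitter flow rate = 9.341 L/hr.


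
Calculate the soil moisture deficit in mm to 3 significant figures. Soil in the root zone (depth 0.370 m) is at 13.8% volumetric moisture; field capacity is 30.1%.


Approach: apply the soil moisture deficit relation, SMD = (FC - theta)/100 * depth * 1000.
SMD = (30.1 - 13.8)/100 * 0.370 * 1000 = 60.3 mm
Therefore the soil moisture deficit = 60.3 mm.


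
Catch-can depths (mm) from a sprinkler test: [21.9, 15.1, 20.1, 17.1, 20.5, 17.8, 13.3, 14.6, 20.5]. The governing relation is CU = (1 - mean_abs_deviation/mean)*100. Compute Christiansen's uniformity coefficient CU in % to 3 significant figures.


mean = 17.878 mm
mean |d_i - mean| = 2.5531 mm
CU = (1 - 2.5531/17.878)*100 = 85.7 %
Therefore Christiansen's uniformity coefficient CU = 85.7 %.


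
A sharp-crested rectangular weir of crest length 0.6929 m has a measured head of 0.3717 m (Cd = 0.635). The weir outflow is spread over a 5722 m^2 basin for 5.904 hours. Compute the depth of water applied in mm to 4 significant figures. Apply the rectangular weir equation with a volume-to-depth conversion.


Approach: apply the rectangular weir equation with a volume-to-depth conversion, Q = (2/3)*Cd*L*sqrt(2g)*H^1.5; d = Q*t/A * 1000.
Step 1 — weir discharge:
  Q = (2/3)*0.635*0.6929*sqrt(2*9.81)*0.3717^1.5 = 0.294436 m^3/s
Step 2 — volume: V = 0.294436 * 5.904*3600 = 6258.07 m^3
Step 3 — depth: d = V/A * 1000 = 6258.07/5722 * 1000 = 1094 mm
Therefore the depth of water applied = 1094 mm.


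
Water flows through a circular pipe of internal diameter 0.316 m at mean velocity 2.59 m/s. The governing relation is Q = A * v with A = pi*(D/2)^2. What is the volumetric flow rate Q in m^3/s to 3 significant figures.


A = pi*(0.316/2)^2 = 0.078427 m^2
Q = 0.078427 * 2.59 = 0.203 m^3/s
Therefore the volumetric flow rate Q = 0.203 m^3/s.


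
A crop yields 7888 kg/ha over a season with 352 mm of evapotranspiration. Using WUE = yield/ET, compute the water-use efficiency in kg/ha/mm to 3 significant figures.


WUE = 7888 / 352 = 22.4 kg/ha/mm
Therefore the water-use efficiency = 22.4 kg/ha/mm.


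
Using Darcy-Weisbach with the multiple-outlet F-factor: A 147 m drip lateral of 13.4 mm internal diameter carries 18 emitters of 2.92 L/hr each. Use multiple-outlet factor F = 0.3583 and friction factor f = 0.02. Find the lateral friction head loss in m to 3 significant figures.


Approach: apply Darcy-Weisbach with the multiple-outlet F-factor, Q = n*q/(3600*1000) m^3/s; v = Q/A; hf = F*f*(L/D)*(v^2/(2g)).
Q = 18*2.92/(3600*1000) = 1.4600e-05 m^3/s
A = pi*(13.4e-3/2)^2 = 1.4103e-04 m^2, so v = Q/A = 0.10353 m/s
hf = 0.3583*0.02*(147/0.0134)*(0.10353^2/(2*9.81)) = 0.0429 m
Therefore the lateral friction head loss = 0.0429 m.


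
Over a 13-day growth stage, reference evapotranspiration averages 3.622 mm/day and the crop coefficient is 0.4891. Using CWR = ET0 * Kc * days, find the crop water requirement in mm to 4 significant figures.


CWR = 3.622 * 0.4891 * 13 = 23.03 mm
Therefore the crop water requirement = 23.03 mm.


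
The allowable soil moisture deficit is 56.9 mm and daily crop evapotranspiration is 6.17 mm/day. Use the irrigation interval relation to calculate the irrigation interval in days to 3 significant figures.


Approach: apply the irrigation interval relation, interval = SMD / ETc.
interval = 56.9 / 6.17 = 9.22 days
Therefore the irrigation interval = 9.22 days.


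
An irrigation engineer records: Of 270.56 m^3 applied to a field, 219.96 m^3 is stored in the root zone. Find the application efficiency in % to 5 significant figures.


Approach: apply the application efficiency ratio, Ea = (stored/applied)*100.
Ea = (219.96/270.56)*100 = 81.298 %
Therefore the application efficiency = 81.298 %.


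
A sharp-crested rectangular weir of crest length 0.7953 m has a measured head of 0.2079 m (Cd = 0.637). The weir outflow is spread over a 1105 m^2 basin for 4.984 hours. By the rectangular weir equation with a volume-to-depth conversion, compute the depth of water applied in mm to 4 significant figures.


Approach: apply the rectangular weir equation with a volume-to-depth conversion, Q = (2/3)*Cd*L*sqrt(2g)*H^1.5; d = Q*t/A * 1000.
Step 1 — weir discharge:
  Q = (2/3)*0.637*0.7953*sqrt(2*9.81)*0.2079^1.5 = 0.141811 m^3/s
Step 2 — volume: V = 0.141811 * 4.984*3600 = 2544.43 m^3
Step 3 — depth: d = V/A * 1000 = 2544.43/1105 * 1000 = 2303 mm
Therefore the depth of water applied = 2303 mm.


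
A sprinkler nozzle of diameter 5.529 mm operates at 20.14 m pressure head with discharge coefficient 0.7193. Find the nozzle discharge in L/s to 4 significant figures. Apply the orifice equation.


Approach: apply the orifice equation, Q = Cd*A*sqrt(2*g*h), A = pi*(d/2)^2.
A = pi*(5.529e-3/2)^2 = 2.40095e-05 m^2
Q = 0.7193 * 2.40095e-05 * sqrt(2*9.81*20.14) * 1000 = 0.3433 L/s
Therefore the nozzle discharge = 0.3433 L/s.


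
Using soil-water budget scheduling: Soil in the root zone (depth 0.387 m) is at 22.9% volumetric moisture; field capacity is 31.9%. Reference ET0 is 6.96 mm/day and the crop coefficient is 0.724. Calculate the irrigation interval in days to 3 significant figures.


Approach: apply soil-water budget scheduling, SMD = (FC-theta)/100*depth*1000; ETc = ET0*Kc; interval = SMD/ETc.
Step 1 — soil moisture deficit:
  SMD = (31.9 - 22.9)/100 * 0.387 * 1000 = 34.830 mm
Step 2 — daily crop ET (ETc = ET0*Kc):
  ETc = 6.96 * 0.724 = 5.0390 mm/day
Step 3 — irrigation interval (SMD/ETc):
  interval = 34.830 / 5.0390 = 6.91 days
Therefore the irrigation interval = 6.91 days.


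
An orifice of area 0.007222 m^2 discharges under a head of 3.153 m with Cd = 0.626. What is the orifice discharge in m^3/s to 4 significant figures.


Approach: apply the orifice equation, Q = Cd*A*sqrt(2*g*h).
Q = 0.626 * 0.007222 * sqrt(2*9.81*3.153) = 0.03556 m^3/s
Therefore the orifice discharge = 0.03556 m^3/s.


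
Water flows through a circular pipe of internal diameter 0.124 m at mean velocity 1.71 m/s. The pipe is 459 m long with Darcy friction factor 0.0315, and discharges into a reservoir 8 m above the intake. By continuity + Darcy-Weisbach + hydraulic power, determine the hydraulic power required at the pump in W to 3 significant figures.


Approach: apply continuity + Darcy-Weisbach + hydraulic power, Q = A*v; hf = f*(L/D)*(v^2/(2g)); H = static + hf; P = rho*g*Q*H.
Step 1 — flow rate (continuity, Q = A*v):
  A = pi*(0.124/2)^2 = 0.012076 m^2
  Q = 0.012076 * 1.71 = 0.020650 m^3/s
Step 2 — friction head loss (Darcy-Weisbach):
  hf = 0.0315 * (459/0.124) * (1.71^2 / (2*9.81))
  hf = 17.378 m
Step 3 — total head: H = 8 + 17.378 = 25.378 m
Step 4 — hydraulic power (P = rho*g*Q*H):
  P = 1000 * 9.81 * 0.020650 * 25.378 = 5140 W
Therefore the hydraulic power required at the pump = 5140 W.


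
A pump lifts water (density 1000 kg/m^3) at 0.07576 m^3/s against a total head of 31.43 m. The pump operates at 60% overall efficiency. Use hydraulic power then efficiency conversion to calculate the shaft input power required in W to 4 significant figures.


Approach: apply hydraulic power then efficiency conversion, P = rho*g*Q*H; P_in = P/eta.
Step 1 — hydraulic power (P = rho*g*Q*H):
  P = 1000 * 9.81 * 0.07576 * 31.43 = 23359.0 W
Step 2 — input power: P_in = P/eta = 23359.0 / 0.6 = 38930 W
Therefore the shaft input power required = 38930 W.


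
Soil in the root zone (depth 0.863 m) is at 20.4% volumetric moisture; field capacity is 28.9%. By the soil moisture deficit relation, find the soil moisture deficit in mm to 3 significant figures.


Approach: apply the soil moisture deficit relation, SMD = (FC - theta)/100 * depth * 1000.
SMD = (28.9 - 20.4)/100 * 0.863 * 1000 = 73.4 mm
Therefore the soil moisture deficit = 73.4 mm.


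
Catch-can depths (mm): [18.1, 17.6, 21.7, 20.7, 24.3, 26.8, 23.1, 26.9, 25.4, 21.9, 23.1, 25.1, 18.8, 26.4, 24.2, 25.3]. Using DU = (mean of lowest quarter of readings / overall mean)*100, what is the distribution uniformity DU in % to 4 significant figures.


sorted lowest 4 of 16: [17.6, 18.1, 18.8, 20.7] -> mean = 18.8000 mm
overall mean = 23.0875 mm
DU = (18.8000/23.0875)*100 = 81.43 %
Therefore the distribution uniformity DU = 81.43 %.


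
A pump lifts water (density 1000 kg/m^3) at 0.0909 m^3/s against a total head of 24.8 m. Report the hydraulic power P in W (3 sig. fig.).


Approach: apply the hydraulic power relation, P = rho*g*Q*H.
P = 1000 * 9.81 * 0.0909 * 24.8 = 22100 W
Therefore the hydraulic power P = 22100 W.


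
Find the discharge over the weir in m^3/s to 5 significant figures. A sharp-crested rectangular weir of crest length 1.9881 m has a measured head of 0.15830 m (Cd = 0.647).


Approach: apply the rectangular weir equation, Q = (2/3)*Cd*L*sqrt(2g)*H^1.5.
Q = (2/3)*0.647*1.9881*sqrt(2*9.81)*0.15830^1.5 = 0.23923 m^3/s
Therefore the discharge over the weir = 0.23923 m^3/s.


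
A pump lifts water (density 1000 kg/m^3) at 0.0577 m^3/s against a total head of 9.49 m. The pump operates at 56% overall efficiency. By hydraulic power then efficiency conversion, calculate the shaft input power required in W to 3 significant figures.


Approach: apply hydraulic power then efficiency conversion, P = rho*g*Q*H; P_in = P/eta.
Step 1 — hydraulic power (P = rho*g*Q*H):
  P = 1000 * 9.81 * 0.0577 * 9.49 = 5371.7 W
Step 2 — input power: P_in = P/eta = 5371.7 / 0.56 = 9590 W
Therefore the shaft input power required = 9590 W.


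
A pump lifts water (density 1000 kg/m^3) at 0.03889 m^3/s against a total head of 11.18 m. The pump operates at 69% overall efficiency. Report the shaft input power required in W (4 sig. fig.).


Approach: apply hydraulic power then efficiency conversion, P = rho*g*Q*H; P_in = P/eta.
Step 1 — hydraulic power (P = rho*g*Q*H):
  P = 1000 * 9.81 * 0.03889 * 11.18 = 4265.29 W
Step 2 — input power: P_in = P/eta = 4265.29 / 0.69 = 6182 W
Therefore the shaft input power required = 6182 W.


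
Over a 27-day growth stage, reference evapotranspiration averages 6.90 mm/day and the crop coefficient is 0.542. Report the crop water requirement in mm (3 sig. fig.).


Approach: apply the crop water requirement relation, CWR = ET0 * Kc * days.
CWR = 6.90 * 0.542 * 27 = 101 mm
Therefore the crop water requirement = 101 mm.


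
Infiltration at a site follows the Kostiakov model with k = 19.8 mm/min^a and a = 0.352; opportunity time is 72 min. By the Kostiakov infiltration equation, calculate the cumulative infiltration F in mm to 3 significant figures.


Approach: apply the Kostiakov infiltration equation, F = k*t^a.
F = 19.8 * 72^0.352 = 89.2 mm
Therefore the cumulative infiltration F = 89.2 mm.


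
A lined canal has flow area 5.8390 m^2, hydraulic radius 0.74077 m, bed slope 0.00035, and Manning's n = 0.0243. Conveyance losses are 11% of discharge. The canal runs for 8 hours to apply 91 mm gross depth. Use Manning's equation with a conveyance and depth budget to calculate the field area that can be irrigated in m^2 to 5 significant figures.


Approach: apply Manning's equation with a conveyance and depth budget, Q = (1/n)*A*R^(2/3)*S^(1/2); Q_field = Q*(1-loss); Area = Q_field*t/(d/1000).
Step 1 — canal discharge (Manning's equation):
  Q = (1/0.0243) * 5.8390 * 0.74077^(2/3) * 0.00035^(1/2) = 3.680345 m^3/s
Step 2 — delivered flow: Q_field = 3.680345*(1 - 11/100) = 3.275507 m^3/s
Step 3 — volume delivered: V = 3.275507 * 8*3600 = 94334.59 m^3
Step 4 — area served: A = V / (depth/1000) = 94334.59 / 0.091 = 1036600 m^2
Therefore the field area that can be irrigated = 1036600 m^2.


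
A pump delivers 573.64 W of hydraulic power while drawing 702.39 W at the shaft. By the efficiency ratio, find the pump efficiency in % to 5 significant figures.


Approach: apply the efficiency ratio, eta = (P_out/P_in)*100.
eta = (573.64 / 702.39) * 100 = 81.670 %
Therefore the pump efficiency = 81.670 %.


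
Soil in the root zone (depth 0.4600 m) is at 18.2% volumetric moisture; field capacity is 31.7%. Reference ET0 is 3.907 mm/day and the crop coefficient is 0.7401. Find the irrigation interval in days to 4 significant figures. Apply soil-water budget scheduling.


Approach: apply soil-water budget scheduling, SMD = (FC-theta)/100*depth*1000; ETc = ET0*Kc; interval = SMD/ETc.
Step 1 — soil moisture deficit:
  SMD = (31.7 - 18.2)/100 * 0.4600 * 1000 = 62.1000 mm
Step 2 — daily crop ET (ETc = ET0*Kc):
  ETc = 3.907 * 0.7401 = 2.89157 mm/day
Step 3 — irrigation interval (SMD/ETc):
  interval = 62.1000 / 2.89157 = 21.48 days
Therefore the irrigation interval = 21.48 days.


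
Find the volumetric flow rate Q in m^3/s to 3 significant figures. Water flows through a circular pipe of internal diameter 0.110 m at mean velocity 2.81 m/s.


Approach: apply the continuity equation for pipe flow, Q = A * v with A = pi*(D/2)^2.
A = pi*(0.110/2)^2 = 0.0095033 m^2
Q = 0.0095033 * 2.81 = 0.0267 m^3/s
Therefore the volumetric flow rate Q = 0.0267 m^3/s.


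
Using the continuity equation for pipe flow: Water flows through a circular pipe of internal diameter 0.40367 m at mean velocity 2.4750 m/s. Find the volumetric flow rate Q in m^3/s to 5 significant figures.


Approach: apply the continuity equation for pipe flow, Q = A * v with A = pi*(D/2)^2.
A = pi*(0.40367/2)^2 = 0.1279802 m^2
Q = 0.1279802 * 2.4750 = 0.31675 m^3/s
Therefore the volumetric flow rate Q = 0.31675 m^3/s.


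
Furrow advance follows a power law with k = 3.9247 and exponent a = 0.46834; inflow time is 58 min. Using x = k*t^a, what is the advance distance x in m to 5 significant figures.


x = 3.9247 * 58^0.46834 = 26.284 m
Therefore the advance distance x = 26.284 m.


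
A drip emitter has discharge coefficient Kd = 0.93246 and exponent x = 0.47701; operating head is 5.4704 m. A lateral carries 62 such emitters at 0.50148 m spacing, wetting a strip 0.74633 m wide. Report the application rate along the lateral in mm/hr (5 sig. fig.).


Approach: apply the emitter equation with a lateral mass balance, q = Kd*h^x; Q = n*q; rate = Q/(n*spacing*width).
Step 1 — single emitter flow (q = Kd*h^x):
  q = 0.93246 * 5.4704^0.47701 = 2.097359 L/hr
Step 2 — total lateral flow: Q = 62 * 2.097359 = 130.0362 L/hr
Step 3 — wetted area: A = 62 * 0.50148 * 0.74633 = 23.20471 m^2
Step 4 — application rate: Q/A = 130.0362/23.20471 = 5.6039 mm/hr
Therefore the application rate along the lateral = 5.6039 mm/hr.


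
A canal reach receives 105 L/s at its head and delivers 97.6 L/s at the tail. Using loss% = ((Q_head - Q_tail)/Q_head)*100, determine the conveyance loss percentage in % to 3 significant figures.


loss = ((105 - 97.6)/105)*100 = 7.05 %
Therefore the conveyance loss percentage = 7.05 %.


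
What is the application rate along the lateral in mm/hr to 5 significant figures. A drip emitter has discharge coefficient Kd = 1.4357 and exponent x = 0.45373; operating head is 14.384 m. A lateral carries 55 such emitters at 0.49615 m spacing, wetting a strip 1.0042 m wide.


Approach: apply the emitter equation with a lateral mass balance, q = Kd*h^x; Q = n*q; rate = Q/(n*spacing*width).
Step 1 — single emitter flow (q = Kd*h^x):
  q = 1.4357 * 14.384^0.45373 = 4.813139 L/hr
Step 2 — total lateral flow: Q = 55 * 4.813139 = 264.7227 L/hr
Step 3 — wetted area: A = 55 * 0.49615 * 1.0042 = 27.40286 m^2
Step 4 — application rate: Q/A = 264.7227/27.40286 = 9.6604 mm/hr
Therefore the application rate along the lateral = 9.6604 mm/hr.


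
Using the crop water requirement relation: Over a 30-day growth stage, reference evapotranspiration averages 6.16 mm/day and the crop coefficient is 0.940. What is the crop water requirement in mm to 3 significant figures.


Approach: apply the crop water requirement relation, CWR = ET0 * Kc * days.
CWR = 6.16 * 0.940 * 30 = 174 mm
Therefore the crop water requirement = 174 mm.


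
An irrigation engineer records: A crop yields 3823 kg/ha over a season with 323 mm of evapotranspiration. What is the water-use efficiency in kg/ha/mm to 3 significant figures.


Approach: apply the water-use efficiency ratio, WUE = yield/ET.
WUE = 3823 / 323 = 11.8 kg/ha/mm
Therefore the water-use efficiency = 11.8 kg/ha/mm.


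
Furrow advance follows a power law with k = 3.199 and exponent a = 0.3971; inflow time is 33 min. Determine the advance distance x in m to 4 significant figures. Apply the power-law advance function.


Approach: apply the power-law advance function, x = k*t^a.
x = 3.199 * 33^0.3971 = 12.82 m
Therefore the advance distance x = 12.82 m.


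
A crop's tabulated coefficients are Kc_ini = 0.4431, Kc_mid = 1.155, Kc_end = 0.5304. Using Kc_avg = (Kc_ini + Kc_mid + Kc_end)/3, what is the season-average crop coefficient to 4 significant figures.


Kc_avg = (0.4431 + 1.155 + 0.5304)/3 = 0.7095
Therefore the season-average crop coefficient = 0.7095.


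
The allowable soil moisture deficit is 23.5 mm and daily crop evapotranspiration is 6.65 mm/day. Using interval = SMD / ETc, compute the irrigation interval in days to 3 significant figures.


interval = 23.5 / 6.65 = 3.53 days
Therefore the irrigation interval = 3.53 days.


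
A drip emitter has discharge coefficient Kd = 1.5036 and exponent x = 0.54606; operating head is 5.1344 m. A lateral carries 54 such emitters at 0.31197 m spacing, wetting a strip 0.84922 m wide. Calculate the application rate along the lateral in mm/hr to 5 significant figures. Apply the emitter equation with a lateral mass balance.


Approach: apply the emitter equation with a lateral mass balance, q = Kd*h^x; Q = n*q; rate = Q/(n*spacing*width).
Step 1 — single emitter flow (q = Kd*h^x):
  q = 1.5036 * 5.1344^0.54606 = 3.673688 L/hr
Step 2 — total lateral flow: Q = 54 * 3.673688 = 198.3792 L/hr
Step 3 — wetted area: A = 54 * 0.31197 * 0.84922 = 14.30628 m^2
Step 4 — application rate: Q/A = 198.3792/14.30628 = 13.867 mm/hr
Therefore the application rate along the lateral = 13.867 mm/hr.


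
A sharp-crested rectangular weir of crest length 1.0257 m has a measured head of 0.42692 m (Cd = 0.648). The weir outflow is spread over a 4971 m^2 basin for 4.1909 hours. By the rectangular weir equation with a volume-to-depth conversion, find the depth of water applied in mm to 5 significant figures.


Approach: apply the rectangular weir equation with a volume-to-depth conversion, Q = (2/3)*Cd*L*sqrt(2g)*H^1.5; d = Q*t/A * 1000.
Step 1 — weir discharge:
  Q = (2/3)*0.648*1.0257*sqrt(2*9.81)*0.42692^1.5 = 0.5474864 m^3/s
Step 2 — volume: V = 0.5474864 * 4.1909*3600 = 8260.059 m^3
Step 3 — depth: d = V/A * 1000 = 8260.059/4971 * 1000 = 1661.6 mm
Therefore the depth of water applied = 1661.6 mm.


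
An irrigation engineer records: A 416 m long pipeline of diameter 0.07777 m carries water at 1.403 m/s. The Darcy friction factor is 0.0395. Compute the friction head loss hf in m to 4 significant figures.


Approach: apply the Darcy-Weisbach equation, hf = f*(L/D)*(v^2/(2g)).
hf = 0.0395 * (416/0.07777) * (1.403^2 / (2*9.81))
hf = 21.20 m
Therefore the friction head loss hf = 21.20 m.


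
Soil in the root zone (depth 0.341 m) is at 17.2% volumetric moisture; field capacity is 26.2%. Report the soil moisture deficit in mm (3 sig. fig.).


Approach: apply the soil moisture deficit relation, SMD = (FC - theta)/100 * depth * 1000.
SMD = (26.2 - 17.2)/100 * 0.341 * 1000 = 30.7 mm
Therefore the soil moisture deficit = 30.7 mm.


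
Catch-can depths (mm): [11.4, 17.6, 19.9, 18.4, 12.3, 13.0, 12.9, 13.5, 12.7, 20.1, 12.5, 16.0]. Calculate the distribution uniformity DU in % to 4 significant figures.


Approach: apply the low-quarter distribution uniformity, DU = (mean of lowest quarter of readings / overall mean)*100.
sorted lowest 3 of 12: [11.4, 12.3, 12.5] -> mean = 12.0667 mm
overall mean = 15.0250 mm
DU = (12.0667/15.0250)*100 = 80.31 %
Therefore the distribution uniformity DU = 80.31 %.


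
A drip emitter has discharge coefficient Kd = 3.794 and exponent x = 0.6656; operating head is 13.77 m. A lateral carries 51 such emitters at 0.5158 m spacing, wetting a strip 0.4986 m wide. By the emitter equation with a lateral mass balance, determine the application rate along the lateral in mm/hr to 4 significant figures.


Approach: apply the emitter equation with a lateral mass balance, q = Kd*h^x; Q = n*q; rate = Q/(n*spacing*width).
Step 1 — single emitter flow (q = Kd*h^x):
  q = 3.794 * 13.77^0.6656 = 21.7356 L/hr
Step 2 — total lateral flow: Q = 51 * 21.7356 = 1108.52 L/hr
Step 3 — wetted area: A = 51 * 0.5158 * 0.4986 = 13.1161 m^2
Step 4 — application rate: Q/A = 1108.52/13.1161 = 84.52 mm/hr
Therefore the application rate along the lateral = 84.52 mm/hr.


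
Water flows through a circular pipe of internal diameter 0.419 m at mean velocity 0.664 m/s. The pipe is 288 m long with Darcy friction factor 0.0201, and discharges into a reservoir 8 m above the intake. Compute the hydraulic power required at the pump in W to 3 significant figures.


Approach: apply continuity + Darcy-Weisbach + hydraulic power, Q = A*v; hf = f*(L/D)*(v^2/(2g)); H = static + hf; P = rho*g*Q*H.
Step 1 — flow rate (continuity, Q = A*v):
  A = pi*(0.419/2)^2 = 0.13789 m^2
  Q = 0.13789 * 0.664 = 0.091556 m^3/s
Step 2 — friction head loss (Darcy-Weisbach):
  hf = 0.0201 * (288/0.419) * (0.664^2 / (2*9.81))
  hf = 0.31046 m
Step 3 — total head: H = 8 + 0.31046 = 8.3105 m
Step 4 — hydraulic power (P = rho*g*Q*H):
  P = 1000 * 9.81 * 0.091556 * 8.3105 = 7460 W
Therefore the hydraulic power required at the pump = 7460 W.


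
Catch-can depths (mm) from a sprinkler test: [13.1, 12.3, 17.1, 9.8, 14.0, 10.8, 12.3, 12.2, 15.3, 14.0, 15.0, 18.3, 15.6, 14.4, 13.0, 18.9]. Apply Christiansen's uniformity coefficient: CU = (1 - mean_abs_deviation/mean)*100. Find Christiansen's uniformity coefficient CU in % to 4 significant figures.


mean = 14.1312 mm
mean |d_i - mean| = 1.96016 mm
CU = (1 - 1.96016/14.1312)*100 = 86.13 %
Therefore Christiansen's uniformity coefficient CU = 86.13 %.


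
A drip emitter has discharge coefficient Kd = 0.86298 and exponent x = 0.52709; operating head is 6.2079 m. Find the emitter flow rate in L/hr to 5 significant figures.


Approach: apply the emitter characteristic equation, q = Kd * h^x.
q = 0.86298 * 6.2079^0.52709 = 2.2592 L/hr
Therefore the emitter flow rate = 2.2592 L/hr.


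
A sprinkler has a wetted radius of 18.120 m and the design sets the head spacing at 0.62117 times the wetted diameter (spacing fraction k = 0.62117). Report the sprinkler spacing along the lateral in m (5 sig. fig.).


Approach: apply the sprinkler spacing rule (spacing as a fraction of wetted diameter), S = k*(2*R).
S = 0.62117 * (2 * 18.120) = 22.511 m
Therefore the sprinkler spacing along the lateral = 22.511 m.


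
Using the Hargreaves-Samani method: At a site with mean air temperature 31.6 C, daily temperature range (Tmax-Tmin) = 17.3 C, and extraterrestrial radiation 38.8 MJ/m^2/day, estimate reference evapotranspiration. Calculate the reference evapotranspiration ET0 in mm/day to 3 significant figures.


Approach: apply the Hargreaves-Samani method, ET0 = 0.0023*(Tmean+17.8)*sqrt(Tmax-Tmin)*0.408*Ra.
ET0 = 0.0023*(31.6+17.8)*sqrt(17.3)*0.408*38.8 = 7.48 mm/day
Therefore the reference evapotranspiration ET0 = 7.48 mm/day.


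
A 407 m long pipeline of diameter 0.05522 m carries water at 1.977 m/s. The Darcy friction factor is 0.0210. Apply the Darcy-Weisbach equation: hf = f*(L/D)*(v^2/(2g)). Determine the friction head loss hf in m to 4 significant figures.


hf = 0.0210 * (407/0.05522) * (1.977^2 / (2*9.81))
hf = 30.83 m
Therefore the friction head loss hf = 30.83 m.


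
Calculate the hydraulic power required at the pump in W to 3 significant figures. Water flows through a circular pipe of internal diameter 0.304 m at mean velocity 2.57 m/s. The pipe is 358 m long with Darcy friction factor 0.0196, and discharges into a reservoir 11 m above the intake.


Approach: apply continuity + Darcy-Weisbach + hydraulic power, Q = A*v; hf = f*(L/D)*(v^2/(2g)); H = static + hf; P = rho*g*Q*H.
Step 1 — flow rate (continuity, Q = A*v):
  A = pi*(0.304/2)^2 = 0.072583 m^2
  Q = 0.072583 * 2.57 = 0.18654 m^3/s
Step 2 — friction head loss (Darcy-Weisbach):
  hf = 0.0196 * (358/0.304) * (2.57^2 / (2*9.81))
  hf = 7.7702 m
Step 3 — total head: H = 11 + 7.7702 = 18.770 m
Step 4 — hydraulic power (P = rho*g*Q*H):
  P = 1000 * 9.81 * 0.18654 * 18.770 = 34300 W
Therefore the hydraulic power required at the pump = 34300 W.


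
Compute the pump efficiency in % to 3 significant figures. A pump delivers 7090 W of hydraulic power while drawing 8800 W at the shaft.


Approach: apply the efficiency ratio, eta = (P_out/P_in)*100.
eta = (7090 / 8800) * 100 = 80.6 %
Therefore the pump efficiency = 80.6 %.


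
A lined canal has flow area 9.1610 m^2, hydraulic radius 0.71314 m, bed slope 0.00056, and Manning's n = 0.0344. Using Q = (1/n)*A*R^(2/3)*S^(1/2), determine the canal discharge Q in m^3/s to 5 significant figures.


Q = (1/0.0344) * 9.1610 * 0.71314^(2/3) * 0.00056^(1/2) = 5.0303 m^3/s
Therefore the canal discharge Q = 5.0303 m^3/s.


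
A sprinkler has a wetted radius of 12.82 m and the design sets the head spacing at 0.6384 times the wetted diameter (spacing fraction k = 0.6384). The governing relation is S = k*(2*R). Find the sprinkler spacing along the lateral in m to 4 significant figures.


S = 0.6384 * (2 * 12.82) = 16.37 m
Therefore the sprinkler spacing along the lateral = 16.37 m.


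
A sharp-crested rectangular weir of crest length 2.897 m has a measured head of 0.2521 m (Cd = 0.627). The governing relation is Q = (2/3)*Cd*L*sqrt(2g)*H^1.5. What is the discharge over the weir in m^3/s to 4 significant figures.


Q = (2/3)*0.627*2.897*sqrt(2*9.81)*0.2521^1.5 = 0.6789 m^3/s
Therefore the discharge over the weir = 0.6789 m^3/s.
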